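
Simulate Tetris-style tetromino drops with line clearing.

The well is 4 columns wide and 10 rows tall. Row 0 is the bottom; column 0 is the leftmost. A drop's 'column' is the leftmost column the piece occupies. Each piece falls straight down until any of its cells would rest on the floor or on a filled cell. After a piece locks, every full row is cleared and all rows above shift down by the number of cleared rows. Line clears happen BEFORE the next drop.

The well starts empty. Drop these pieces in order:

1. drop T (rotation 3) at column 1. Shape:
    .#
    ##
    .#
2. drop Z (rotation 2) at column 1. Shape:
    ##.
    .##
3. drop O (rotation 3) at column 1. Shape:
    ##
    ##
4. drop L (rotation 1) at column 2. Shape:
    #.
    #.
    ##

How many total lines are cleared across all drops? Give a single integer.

Drop 1: T rot3 at col 1 lands with bottom-row=0; cleared 0 line(s) (total 0); column heights now [0 2 3 0], max=3
Drop 2: Z rot2 at col 1 lands with bottom-row=3; cleared 0 line(s) (total 0); column heights now [0 5 5 4], max=5
Drop 3: O rot3 at col 1 lands with bottom-row=5; cleared 0 line(s) (total 0); column heights now [0 7 7 4], max=7
Drop 4: L rot1 at col 2 lands with bottom-row=7; cleared 0 line(s) (total 0); column heights now [0 7 10 8], max=10

Answer: 0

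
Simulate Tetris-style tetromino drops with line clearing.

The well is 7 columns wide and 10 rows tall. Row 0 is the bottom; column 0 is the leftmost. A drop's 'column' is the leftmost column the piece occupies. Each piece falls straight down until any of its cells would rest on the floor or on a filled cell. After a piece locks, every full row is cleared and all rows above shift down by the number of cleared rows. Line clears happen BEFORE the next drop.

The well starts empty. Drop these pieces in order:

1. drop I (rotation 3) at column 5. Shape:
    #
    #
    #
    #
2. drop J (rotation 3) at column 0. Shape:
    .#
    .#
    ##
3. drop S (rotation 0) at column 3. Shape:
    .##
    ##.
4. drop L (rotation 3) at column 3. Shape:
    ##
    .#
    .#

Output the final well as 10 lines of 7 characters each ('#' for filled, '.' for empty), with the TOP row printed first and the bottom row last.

Answer: .......
.......
...##..
....#..
....#..
....##.
...###.
.#...#.
.#...#.
##...#.

Derivation:
Drop 1: I rot3 at col 5 lands with bottom-row=0; cleared 0 line(s) (total 0); column heights now [0 0 0 0 0 4 0], max=4
Drop 2: J rot3 at col 0 lands with bottom-row=0; cleared 0 line(s) (total 0); column heights now [1 3 0 0 0 4 0], max=4
Drop 3: S rot0 at col 3 lands with bottom-row=3; cleared 0 line(s) (total 0); column heights now [1 3 0 4 5 5 0], max=5
Drop 4: L rot3 at col 3 lands with bottom-row=5; cleared 0 line(s) (total 0); column heights now [1 3 0 8 8 5 0], max=8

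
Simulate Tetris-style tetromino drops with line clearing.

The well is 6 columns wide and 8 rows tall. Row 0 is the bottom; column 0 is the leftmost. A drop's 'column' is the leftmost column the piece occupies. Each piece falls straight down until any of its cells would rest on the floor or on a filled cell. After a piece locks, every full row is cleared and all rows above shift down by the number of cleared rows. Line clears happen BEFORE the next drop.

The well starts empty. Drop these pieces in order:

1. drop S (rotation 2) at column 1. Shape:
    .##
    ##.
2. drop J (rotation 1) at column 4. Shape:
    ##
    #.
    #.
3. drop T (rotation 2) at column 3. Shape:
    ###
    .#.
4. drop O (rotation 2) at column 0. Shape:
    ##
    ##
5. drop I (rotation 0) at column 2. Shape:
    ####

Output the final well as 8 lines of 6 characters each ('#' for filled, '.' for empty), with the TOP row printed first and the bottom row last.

Answer: ......
......
..####
...###
....#.
##..##
#####.
.##.#.

Derivation:
Drop 1: S rot2 at col 1 lands with bottom-row=0; cleared 0 line(s) (total 0); column heights now [0 1 2 2 0 0], max=2
Drop 2: J rot1 at col 4 lands with bottom-row=0; cleared 0 line(s) (total 0); column heights now [0 1 2 2 3 3], max=3
Drop 3: T rot2 at col 3 lands with bottom-row=3; cleared 0 line(s) (total 0); column heights now [0 1 2 5 5 5], max=5
Drop 4: O rot2 at col 0 lands with bottom-row=1; cleared 0 line(s) (total 0); column heights now [3 3 2 5 5 5], max=5
Drop 5: I rot0 at col 2 lands with bottom-row=5; cleared 0 line(s) (total 0); column heights now [3 3 6 6 6 6], max=6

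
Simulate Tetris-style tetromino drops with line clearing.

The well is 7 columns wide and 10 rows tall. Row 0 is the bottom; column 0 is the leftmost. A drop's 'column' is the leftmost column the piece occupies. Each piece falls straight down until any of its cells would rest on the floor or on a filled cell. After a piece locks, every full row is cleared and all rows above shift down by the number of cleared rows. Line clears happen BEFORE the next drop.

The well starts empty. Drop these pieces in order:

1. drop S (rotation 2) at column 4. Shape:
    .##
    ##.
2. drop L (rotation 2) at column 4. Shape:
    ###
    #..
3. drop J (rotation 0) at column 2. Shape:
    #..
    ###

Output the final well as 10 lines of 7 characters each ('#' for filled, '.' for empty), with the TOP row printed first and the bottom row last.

Answer: .......
.......
.......
.......
.......
..#....
..###..
....###
....###
....##.

Derivation:
Drop 1: S rot2 at col 4 lands with bottom-row=0; cleared 0 line(s) (total 0); column heights now [0 0 0 0 1 2 2], max=2
Drop 2: L rot2 at col 4 lands with bottom-row=1; cleared 0 line(s) (total 0); column heights now [0 0 0 0 3 3 3], max=3
Drop 3: J rot0 at col 2 lands with bottom-row=3; cleared 0 line(s) (total 0); column heights now [0 0 5 4 4 3 3], max=5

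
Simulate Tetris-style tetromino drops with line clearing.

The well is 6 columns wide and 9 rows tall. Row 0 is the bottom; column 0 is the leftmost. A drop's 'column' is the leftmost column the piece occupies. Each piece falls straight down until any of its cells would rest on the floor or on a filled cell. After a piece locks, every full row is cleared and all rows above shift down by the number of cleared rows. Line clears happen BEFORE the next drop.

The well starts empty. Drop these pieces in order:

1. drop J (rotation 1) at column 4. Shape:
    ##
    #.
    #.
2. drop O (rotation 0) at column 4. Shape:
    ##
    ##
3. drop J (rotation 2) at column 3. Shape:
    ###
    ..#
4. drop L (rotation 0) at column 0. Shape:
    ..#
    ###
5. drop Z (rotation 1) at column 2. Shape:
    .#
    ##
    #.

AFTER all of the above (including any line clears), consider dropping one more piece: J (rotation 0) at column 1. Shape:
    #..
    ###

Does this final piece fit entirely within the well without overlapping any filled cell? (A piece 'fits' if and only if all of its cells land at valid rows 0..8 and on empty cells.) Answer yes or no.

Drop 1: J rot1 at col 4 lands with bottom-row=0; cleared 0 line(s) (total 0); column heights now [0 0 0 0 3 3], max=3
Drop 2: O rot0 at col 4 lands with bottom-row=3; cleared 0 line(s) (total 0); column heights now [0 0 0 0 5 5], max=5
Drop 3: J rot2 at col 3 lands with bottom-row=5; cleared 0 line(s) (total 0); column heights now [0 0 0 7 7 7], max=7
Drop 4: L rot0 at col 0 lands with bottom-row=0; cleared 0 line(s) (total 0); column heights now [1 1 2 7 7 7], max=7
Drop 5: Z rot1 at col 2 lands with bottom-row=6; cleared 0 line(s) (total 0); column heights now [1 1 8 9 7 7], max=9
Test piece J rot0 at col 1 (width 3): heights before test = [1 1 8 9 7 7]; fits = False

Answer: no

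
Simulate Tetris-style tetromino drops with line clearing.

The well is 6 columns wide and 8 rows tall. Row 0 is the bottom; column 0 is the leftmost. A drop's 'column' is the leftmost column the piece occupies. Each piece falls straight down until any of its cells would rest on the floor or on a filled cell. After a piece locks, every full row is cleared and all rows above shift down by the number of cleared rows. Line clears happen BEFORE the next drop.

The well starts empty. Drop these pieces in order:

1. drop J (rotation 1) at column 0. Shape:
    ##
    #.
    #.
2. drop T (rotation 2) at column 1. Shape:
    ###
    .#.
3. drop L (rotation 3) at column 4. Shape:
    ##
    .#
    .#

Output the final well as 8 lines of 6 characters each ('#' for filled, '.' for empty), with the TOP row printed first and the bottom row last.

Answer: ......
......
......
......
.###..
###.##
#....#
#....#

Derivation:
Drop 1: J rot1 at col 0 lands with bottom-row=0; cleared 0 line(s) (total 0); column heights now [3 3 0 0 0 0], max=3
Drop 2: T rot2 at col 1 lands with bottom-row=2; cleared 0 line(s) (total 0); column heights now [3 4 4 4 0 0], max=4
Drop 3: L rot3 at col 4 lands with bottom-row=0; cleared 0 line(s) (total 0); column heights now [3 4 4 4 3 3], max=4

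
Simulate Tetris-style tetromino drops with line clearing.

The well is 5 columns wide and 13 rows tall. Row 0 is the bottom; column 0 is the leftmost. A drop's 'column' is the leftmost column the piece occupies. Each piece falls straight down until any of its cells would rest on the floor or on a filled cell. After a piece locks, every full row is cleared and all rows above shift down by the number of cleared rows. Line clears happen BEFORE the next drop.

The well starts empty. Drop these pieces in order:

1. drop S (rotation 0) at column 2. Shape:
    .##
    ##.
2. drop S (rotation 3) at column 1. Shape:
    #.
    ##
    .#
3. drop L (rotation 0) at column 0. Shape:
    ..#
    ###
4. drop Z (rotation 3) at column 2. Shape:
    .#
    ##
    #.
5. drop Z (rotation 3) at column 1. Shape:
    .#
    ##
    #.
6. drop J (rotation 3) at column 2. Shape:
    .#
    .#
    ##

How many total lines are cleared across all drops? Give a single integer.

Answer: 0

Derivation:
Drop 1: S rot0 at col 2 lands with bottom-row=0; cleared 0 line(s) (total 0); column heights now [0 0 1 2 2], max=2
Drop 2: S rot3 at col 1 lands with bottom-row=1; cleared 0 line(s) (total 0); column heights now [0 4 3 2 2], max=4
Drop 3: L rot0 at col 0 lands with bottom-row=4; cleared 0 line(s) (total 0); column heights now [5 5 6 2 2], max=6
Drop 4: Z rot3 at col 2 lands with bottom-row=6; cleared 0 line(s) (total 0); column heights now [5 5 8 9 2], max=9
Drop 5: Z rot3 at col 1 lands with bottom-row=7; cleared 0 line(s) (total 0); column heights now [5 9 10 9 2], max=10
Drop 6: J rot3 at col 2 lands with bottom-row=10; cleared 0 line(s) (total 0); column heights now [5 9 11 13 2], max=13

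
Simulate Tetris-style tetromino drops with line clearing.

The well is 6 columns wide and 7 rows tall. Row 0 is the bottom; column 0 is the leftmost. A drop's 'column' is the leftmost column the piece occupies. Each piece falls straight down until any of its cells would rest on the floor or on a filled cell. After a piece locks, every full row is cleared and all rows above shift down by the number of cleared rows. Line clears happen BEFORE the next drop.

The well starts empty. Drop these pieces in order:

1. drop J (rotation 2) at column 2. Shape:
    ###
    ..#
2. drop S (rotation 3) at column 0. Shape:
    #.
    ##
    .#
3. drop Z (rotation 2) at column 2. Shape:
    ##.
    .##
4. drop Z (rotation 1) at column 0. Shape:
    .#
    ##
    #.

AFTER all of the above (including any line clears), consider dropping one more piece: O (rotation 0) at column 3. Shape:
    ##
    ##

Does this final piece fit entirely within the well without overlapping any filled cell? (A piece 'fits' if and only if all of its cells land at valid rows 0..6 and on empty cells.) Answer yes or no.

Drop 1: J rot2 at col 2 lands with bottom-row=0; cleared 0 line(s) (total 0); column heights now [0 0 2 2 2 0], max=2
Drop 2: S rot3 at col 0 lands with bottom-row=0; cleared 0 line(s) (total 0); column heights now [3 2 2 2 2 0], max=3
Drop 3: Z rot2 at col 2 lands with bottom-row=2; cleared 0 line(s) (total 0); column heights now [3 2 4 4 3 0], max=4
Drop 4: Z rot1 at col 0 lands with bottom-row=3; cleared 0 line(s) (total 0); column heights now [5 6 4 4 3 0], max=6
Test piece O rot0 at col 3 (width 2): heights before test = [5 6 4 4 3 0]; fits = True

Answer: yes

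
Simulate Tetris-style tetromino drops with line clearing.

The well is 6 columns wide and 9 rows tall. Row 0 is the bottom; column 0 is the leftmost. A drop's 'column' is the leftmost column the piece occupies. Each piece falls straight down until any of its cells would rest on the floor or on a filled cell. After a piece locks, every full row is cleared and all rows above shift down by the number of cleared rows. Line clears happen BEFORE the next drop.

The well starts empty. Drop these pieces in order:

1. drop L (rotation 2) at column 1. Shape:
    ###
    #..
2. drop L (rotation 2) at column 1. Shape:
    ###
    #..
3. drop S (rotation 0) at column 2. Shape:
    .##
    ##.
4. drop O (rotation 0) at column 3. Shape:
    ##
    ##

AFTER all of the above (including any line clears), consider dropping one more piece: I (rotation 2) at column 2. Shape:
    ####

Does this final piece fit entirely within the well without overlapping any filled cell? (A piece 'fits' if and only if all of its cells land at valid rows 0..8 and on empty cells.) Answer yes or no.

Answer: yes

Derivation:
Drop 1: L rot2 at col 1 lands with bottom-row=0; cleared 0 line(s) (total 0); column heights now [0 2 2 2 0 0], max=2
Drop 2: L rot2 at col 1 lands with bottom-row=2; cleared 0 line(s) (total 0); column heights now [0 4 4 4 0 0], max=4
Drop 3: S rot0 at col 2 lands with bottom-row=4; cleared 0 line(s) (total 0); column heights now [0 4 5 6 6 0], max=6
Drop 4: O rot0 at col 3 lands with bottom-row=6; cleared 0 line(s) (total 0); column heights now [0 4 5 8 8 0], max=8
Test piece I rot2 at col 2 (width 4): heights before test = [0 4 5 8 8 0]; fits = True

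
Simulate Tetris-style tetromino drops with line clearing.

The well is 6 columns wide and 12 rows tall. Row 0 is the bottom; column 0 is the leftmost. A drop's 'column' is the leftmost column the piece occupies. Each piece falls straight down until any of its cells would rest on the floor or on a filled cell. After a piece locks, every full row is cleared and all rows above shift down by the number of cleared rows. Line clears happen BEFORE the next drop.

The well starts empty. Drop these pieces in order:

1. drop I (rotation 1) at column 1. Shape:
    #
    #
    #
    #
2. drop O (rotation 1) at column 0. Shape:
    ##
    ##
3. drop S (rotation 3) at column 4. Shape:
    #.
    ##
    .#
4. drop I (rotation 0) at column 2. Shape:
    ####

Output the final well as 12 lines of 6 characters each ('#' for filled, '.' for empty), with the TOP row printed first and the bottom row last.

Drop 1: I rot1 at col 1 lands with bottom-row=0; cleared 0 line(s) (total 0); column heights now [0 4 0 0 0 0], max=4
Drop 2: O rot1 at col 0 lands with bottom-row=4; cleared 0 line(s) (total 0); column heights now [6 6 0 0 0 0], max=6
Drop 3: S rot3 at col 4 lands with bottom-row=0; cleared 0 line(s) (total 0); column heights now [6 6 0 0 3 2], max=6
Drop 4: I rot0 at col 2 lands with bottom-row=3; cleared 0 line(s) (total 0); column heights now [6 6 4 4 4 4], max=6

Answer: ......
......
......
......
......
......
##....
##....
.#####
.#..#.
.#..##
.#...#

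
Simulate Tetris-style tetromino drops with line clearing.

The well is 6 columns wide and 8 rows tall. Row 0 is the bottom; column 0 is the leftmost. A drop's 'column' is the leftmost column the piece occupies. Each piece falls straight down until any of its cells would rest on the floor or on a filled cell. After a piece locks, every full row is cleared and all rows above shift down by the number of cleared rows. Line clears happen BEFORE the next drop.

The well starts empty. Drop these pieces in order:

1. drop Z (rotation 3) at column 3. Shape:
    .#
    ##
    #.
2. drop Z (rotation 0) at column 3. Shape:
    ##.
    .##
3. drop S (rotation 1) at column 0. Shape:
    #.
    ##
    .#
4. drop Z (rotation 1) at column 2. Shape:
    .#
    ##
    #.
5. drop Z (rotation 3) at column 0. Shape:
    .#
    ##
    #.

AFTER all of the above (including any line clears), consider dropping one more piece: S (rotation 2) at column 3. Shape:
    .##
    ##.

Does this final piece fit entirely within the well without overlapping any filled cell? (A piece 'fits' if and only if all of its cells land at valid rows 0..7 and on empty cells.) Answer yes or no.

Drop 1: Z rot3 at col 3 lands with bottom-row=0; cleared 0 line(s) (total 0); column heights now [0 0 0 2 3 0], max=3
Drop 2: Z rot0 at col 3 lands with bottom-row=3; cleared 0 line(s) (total 0); column heights now [0 0 0 5 5 4], max=5
Drop 3: S rot1 at col 0 lands with bottom-row=0; cleared 0 line(s) (total 0); column heights now [3 2 0 5 5 4], max=5
Drop 4: Z rot1 at col 2 lands with bottom-row=4; cleared 0 line(s) (total 0); column heights now [3 2 6 7 5 4], max=7
Drop 5: Z rot3 at col 0 lands with bottom-row=3; cleared 0 line(s) (total 0); column heights now [5 6 6 7 5 4], max=7
Test piece S rot2 at col 3 (width 3): heights before test = [5 6 6 7 5 4]; fits = False

Answer: no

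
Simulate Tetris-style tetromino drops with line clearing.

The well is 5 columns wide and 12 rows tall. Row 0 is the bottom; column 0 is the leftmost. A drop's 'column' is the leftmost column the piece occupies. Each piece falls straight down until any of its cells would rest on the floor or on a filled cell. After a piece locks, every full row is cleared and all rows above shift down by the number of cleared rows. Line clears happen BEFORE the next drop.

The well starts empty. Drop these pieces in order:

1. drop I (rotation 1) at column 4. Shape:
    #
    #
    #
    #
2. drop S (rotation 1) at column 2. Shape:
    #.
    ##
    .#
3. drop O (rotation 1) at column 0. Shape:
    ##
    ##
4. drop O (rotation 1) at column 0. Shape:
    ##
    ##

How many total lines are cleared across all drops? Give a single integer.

Answer: 1

Derivation:
Drop 1: I rot1 at col 4 lands with bottom-row=0; cleared 0 line(s) (total 0); column heights now [0 0 0 0 4], max=4
Drop 2: S rot1 at col 2 lands with bottom-row=0; cleared 0 line(s) (total 0); column heights now [0 0 3 2 4], max=4
Drop 3: O rot1 at col 0 lands with bottom-row=0; cleared 1 line(s) (total 1); column heights now [1 1 2 1 3], max=3
Drop 4: O rot1 at col 0 lands with bottom-row=1; cleared 0 line(s) (total 1); column heights now [3 3 2 1 3], max=3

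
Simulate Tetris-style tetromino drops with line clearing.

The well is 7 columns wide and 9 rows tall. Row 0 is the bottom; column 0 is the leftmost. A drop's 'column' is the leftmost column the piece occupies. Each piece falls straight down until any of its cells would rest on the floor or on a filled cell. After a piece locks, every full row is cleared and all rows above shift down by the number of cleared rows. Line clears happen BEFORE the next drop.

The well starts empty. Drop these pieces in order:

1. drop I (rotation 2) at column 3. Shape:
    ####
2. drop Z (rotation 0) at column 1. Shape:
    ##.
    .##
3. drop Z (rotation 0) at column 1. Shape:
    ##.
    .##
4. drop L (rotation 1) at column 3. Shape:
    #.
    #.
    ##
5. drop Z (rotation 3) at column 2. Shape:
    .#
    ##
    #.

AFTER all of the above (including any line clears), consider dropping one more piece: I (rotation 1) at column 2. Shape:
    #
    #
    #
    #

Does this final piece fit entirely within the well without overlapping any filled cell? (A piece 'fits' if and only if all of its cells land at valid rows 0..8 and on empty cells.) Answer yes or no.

Answer: no

Derivation:
Drop 1: I rot2 at col 3 lands with bottom-row=0; cleared 0 line(s) (total 0); column heights now [0 0 0 1 1 1 1], max=1
Drop 2: Z rot0 at col 1 lands with bottom-row=1; cleared 0 line(s) (total 0); column heights now [0 3 3 2 1 1 1], max=3
Drop 3: Z rot0 at col 1 lands with bottom-row=3; cleared 0 line(s) (total 0); column heights now [0 5 5 4 1 1 1], max=5
Drop 4: L rot1 at col 3 lands with bottom-row=4; cleared 0 line(s) (total 0); column heights now [0 5 5 7 5 1 1], max=7
Drop 5: Z rot3 at col 2 lands with bottom-row=6; cleared 0 line(s) (total 0); column heights now [0 5 8 9 5 1 1], max=9
Test piece I rot1 at col 2 (width 1): heights before test = [0 5 8 9 5 1 1]; fits = False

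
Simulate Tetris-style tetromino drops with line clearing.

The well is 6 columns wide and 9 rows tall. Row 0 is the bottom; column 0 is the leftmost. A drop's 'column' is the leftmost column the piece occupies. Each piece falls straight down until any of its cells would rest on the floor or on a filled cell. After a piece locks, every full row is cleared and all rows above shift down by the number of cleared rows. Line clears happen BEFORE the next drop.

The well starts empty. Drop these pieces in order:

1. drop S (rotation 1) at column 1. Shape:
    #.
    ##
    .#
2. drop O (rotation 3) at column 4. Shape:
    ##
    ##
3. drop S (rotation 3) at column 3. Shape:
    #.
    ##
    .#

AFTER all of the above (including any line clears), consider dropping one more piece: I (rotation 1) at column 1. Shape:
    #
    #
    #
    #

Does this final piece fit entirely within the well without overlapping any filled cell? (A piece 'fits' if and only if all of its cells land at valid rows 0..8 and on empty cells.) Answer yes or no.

Drop 1: S rot1 at col 1 lands with bottom-row=0; cleared 0 line(s) (total 0); column heights now [0 3 2 0 0 0], max=3
Drop 2: O rot3 at col 4 lands with bottom-row=0; cleared 0 line(s) (total 0); column heights now [0 3 2 0 2 2], max=3
Drop 3: S rot3 at col 3 lands with bottom-row=2; cleared 0 line(s) (total 0); column heights now [0 3 2 5 4 2], max=5
Test piece I rot1 at col 1 (width 1): heights before test = [0 3 2 5 4 2]; fits = True

Answer: yes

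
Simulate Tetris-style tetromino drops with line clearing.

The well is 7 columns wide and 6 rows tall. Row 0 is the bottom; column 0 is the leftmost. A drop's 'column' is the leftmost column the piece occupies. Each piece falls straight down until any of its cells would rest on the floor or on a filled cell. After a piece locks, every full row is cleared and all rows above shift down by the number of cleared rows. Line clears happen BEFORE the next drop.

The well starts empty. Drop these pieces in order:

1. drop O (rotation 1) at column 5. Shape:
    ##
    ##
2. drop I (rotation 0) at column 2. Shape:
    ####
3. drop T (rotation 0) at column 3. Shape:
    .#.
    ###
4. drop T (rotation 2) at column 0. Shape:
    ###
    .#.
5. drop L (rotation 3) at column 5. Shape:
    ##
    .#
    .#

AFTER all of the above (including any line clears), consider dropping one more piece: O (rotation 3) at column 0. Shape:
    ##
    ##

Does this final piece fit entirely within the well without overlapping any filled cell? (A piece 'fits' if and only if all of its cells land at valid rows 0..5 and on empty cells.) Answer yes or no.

Answer: yes

Derivation:
Drop 1: O rot1 at col 5 lands with bottom-row=0; cleared 0 line(s) (total 0); column heights now [0 0 0 0 0 2 2], max=2
Drop 2: I rot0 at col 2 lands with bottom-row=2; cleared 0 line(s) (total 0); column heights now [0 0 3 3 3 3 2], max=3
Drop 3: T rot0 at col 3 lands with bottom-row=3; cleared 0 line(s) (total 0); column heights now [0 0 3 4 5 4 2], max=5
Drop 4: T rot2 at col 0 lands with bottom-row=2; cleared 0 line(s) (total 0); column heights now [4 4 4 4 5 4 2], max=5
Drop 5: L rot3 at col 5 lands with bottom-row=2; cleared 1 line(s) (total 1); column heights now [0 3 3 3 4 4 4], max=4
Test piece O rot3 at col 0 (width 2): heights before test = [0 3 3 3 4 4 4]; fits = True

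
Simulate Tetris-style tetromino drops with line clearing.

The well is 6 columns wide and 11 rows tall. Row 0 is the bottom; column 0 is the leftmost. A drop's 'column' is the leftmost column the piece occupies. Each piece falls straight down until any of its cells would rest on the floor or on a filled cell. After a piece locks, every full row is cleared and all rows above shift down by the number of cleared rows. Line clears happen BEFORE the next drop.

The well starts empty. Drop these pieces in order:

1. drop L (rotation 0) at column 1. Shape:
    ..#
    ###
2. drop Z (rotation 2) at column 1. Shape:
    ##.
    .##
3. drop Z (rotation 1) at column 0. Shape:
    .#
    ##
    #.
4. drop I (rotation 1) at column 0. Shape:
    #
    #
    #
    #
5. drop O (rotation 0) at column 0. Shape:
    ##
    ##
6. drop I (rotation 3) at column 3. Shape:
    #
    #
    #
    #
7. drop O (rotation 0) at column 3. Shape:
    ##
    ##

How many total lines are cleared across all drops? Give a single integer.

Answer: 0

Derivation:
Drop 1: L rot0 at col 1 lands with bottom-row=0; cleared 0 line(s) (total 0); column heights now [0 1 1 2 0 0], max=2
Drop 2: Z rot2 at col 1 lands with bottom-row=2; cleared 0 line(s) (total 0); column heights now [0 4 4 3 0 0], max=4
Drop 3: Z rot1 at col 0 lands with bottom-row=3; cleared 0 line(s) (total 0); column heights now [5 6 4 3 0 0], max=6
Drop 4: I rot1 at col 0 lands with bottom-row=5; cleared 0 line(s) (total 0); column heights now [9 6 4 3 0 0], max=9
Drop 5: O rot0 at col 0 lands with bottom-row=9; cleared 0 line(s) (total 0); column heights now [11 11 4 3 0 0], max=11
Drop 6: I rot3 at col 3 lands with bottom-row=3; cleared 0 line(s) (total 0); column heights now [11 11 4 7 0 0], max=11
Drop 7: O rot0 at col 3 lands with bottom-row=7; cleared 0 line(s) (total 0); column heights now [11 11 4 9 9 0], max=11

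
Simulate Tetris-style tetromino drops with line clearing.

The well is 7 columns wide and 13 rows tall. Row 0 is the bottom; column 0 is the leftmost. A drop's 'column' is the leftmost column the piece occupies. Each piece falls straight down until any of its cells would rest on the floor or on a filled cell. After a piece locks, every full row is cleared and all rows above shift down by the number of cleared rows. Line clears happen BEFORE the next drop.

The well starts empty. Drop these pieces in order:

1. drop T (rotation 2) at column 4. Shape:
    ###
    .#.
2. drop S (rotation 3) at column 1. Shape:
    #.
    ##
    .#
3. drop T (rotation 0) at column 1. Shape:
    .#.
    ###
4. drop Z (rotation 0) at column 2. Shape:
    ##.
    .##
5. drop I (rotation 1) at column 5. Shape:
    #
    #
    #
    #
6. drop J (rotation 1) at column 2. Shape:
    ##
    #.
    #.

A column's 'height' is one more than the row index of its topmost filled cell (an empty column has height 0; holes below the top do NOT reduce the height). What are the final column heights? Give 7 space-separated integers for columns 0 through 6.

Answer: 0 4 9 9 5 6 2

Derivation:
Drop 1: T rot2 at col 4 lands with bottom-row=0; cleared 0 line(s) (total 0); column heights now [0 0 0 0 2 2 2], max=2
Drop 2: S rot3 at col 1 lands with bottom-row=0; cleared 0 line(s) (total 0); column heights now [0 3 2 0 2 2 2], max=3
Drop 3: T rot0 at col 1 lands with bottom-row=3; cleared 0 line(s) (total 0); column heights now [0 4 5 4 2 2 2], max=5
Drop 4: Z rot0 at col 2 lands with bottom-row=4; cleared 0 line(s) (total 0); column heights now [0 4 6 6 5 2 2], max=6
Drop 5: I rot1 at col 5 lands with bottom-row=2; cleared 0 line(s) (total 0); column heights now [0 4 6 6 5 6 2], max=6
Drop 6: J rot1 at col 2 lands with bottom-row=6; cleared 0 line(s) (total 0); column heights now [0 4 9 9 5 6 2], max=9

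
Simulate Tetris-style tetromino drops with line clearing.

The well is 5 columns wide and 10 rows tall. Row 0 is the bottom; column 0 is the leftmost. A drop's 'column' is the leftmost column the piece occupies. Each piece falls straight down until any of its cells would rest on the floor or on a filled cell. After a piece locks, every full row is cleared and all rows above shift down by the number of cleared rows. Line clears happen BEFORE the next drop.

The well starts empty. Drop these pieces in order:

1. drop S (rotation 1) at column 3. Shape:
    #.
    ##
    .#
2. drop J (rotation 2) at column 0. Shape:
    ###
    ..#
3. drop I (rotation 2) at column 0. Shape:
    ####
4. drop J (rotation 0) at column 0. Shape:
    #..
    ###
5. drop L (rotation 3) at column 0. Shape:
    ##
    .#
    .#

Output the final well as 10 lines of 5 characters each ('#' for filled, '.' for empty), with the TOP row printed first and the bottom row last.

Answer: .....
.....
.....
##...
.#...
##...
###..
####.
...#.
..#.#

Derivation:
Drop 1: S rot1 at col 3 lands with bottom-row=0; cleared 0 line(s) (total 0); column heights now [0 0 0 3 2], max=3
Drop 2: J rot2 at col 0 lands with bottom-row=0; cleared 1 line(s) (total 1); column heights now [0 0 1 2 1], max=2
Drop 3: I rot2 at col 0 lands with bottom-row=2; cleared 0 line(s) (total 1); column heights now [3 3 3 3 1], max=3
Drop 4: J rot0 at col 0 lands with bottom-row=3; cleared 0 line(s) (total 1); column heights now [5 4 4 3 1], max=5
Drop 5: L rot3 at col 0 lands with bottom-row=4; cleared 0 line(s) (total 1); column heights now [7 7 4 3 1], max=7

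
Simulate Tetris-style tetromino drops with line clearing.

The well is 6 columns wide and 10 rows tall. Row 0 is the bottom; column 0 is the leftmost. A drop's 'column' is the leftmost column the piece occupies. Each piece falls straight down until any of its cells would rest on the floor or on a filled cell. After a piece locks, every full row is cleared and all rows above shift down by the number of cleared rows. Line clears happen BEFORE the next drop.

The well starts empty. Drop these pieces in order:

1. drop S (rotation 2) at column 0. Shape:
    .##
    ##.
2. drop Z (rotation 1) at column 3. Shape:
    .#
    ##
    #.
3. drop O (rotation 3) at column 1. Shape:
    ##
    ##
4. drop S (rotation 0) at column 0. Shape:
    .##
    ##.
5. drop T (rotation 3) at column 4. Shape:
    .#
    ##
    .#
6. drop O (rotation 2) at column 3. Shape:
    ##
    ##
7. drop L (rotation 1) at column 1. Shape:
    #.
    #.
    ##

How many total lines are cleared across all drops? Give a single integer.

Drop 1: S rot2 at col 0 lands with bottom-row=0; cleared 0 line(s) (total 0); column heights now [1 2 2 0 0 0], max=2
Drop 2: Z rot1 at col 3 lands with bottom-row=0; cleared 0 line(s) (total 0); column heights now [1 2 2 2 3 0], max=3
Drop 3: O rot3 at col 1 lands with bottom-row=2; cleared 0 line(s) (total 0); column heights now [1 4 4 2 3 0], max=4
Drop 4: S rot0 at col 0 lands with bottom-row=4; cleared 0 line(s) (total 0); column heights now [5 6 6 2 3 0], max=6
Drop 5: T rot3 at col 4 lands with bottom-row=2; cleared 0 line(s) (total 0); column heights now [5 6 6 2 4 5], max=6
Drop 6: O rot2 at col 3 lands with bottom-row=4; cleared 0 line(s) (total 0); column heights now [5 6 6 6 6 5], max=6
Drop 7: L rot1 at col 1 lands with bottom-row=6; cleared 0 line(s) (total 0); column heights now [5 9 7 6 6 5], max=9

Answer: 0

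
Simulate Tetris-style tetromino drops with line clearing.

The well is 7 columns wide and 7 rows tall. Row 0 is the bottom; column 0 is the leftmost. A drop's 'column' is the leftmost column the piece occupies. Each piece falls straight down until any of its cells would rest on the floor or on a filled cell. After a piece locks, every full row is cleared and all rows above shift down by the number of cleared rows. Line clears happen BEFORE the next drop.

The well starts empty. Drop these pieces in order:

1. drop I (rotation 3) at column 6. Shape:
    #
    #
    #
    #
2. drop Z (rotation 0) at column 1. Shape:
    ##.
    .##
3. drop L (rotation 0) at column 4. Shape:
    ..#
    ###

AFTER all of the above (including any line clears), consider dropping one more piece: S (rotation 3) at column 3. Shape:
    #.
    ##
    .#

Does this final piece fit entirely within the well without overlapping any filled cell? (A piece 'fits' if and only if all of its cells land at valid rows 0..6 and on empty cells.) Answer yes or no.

Drop 1: I rot3 at col 6 lands with bottom-row=0; cleared 0 line(s) (total 0); column heights now [0 0 0 0 0 0 4], max=4
Drop 2: Z rot0 at col 1 lands with bottom-row=0; cleared 0 line(s) (total 0); column heights now [0 2 2 1 0 0 4], max=4
Drop 3: L rot0 at col 4 lands with bottom-row=4; cleared 0 line(s) (total 0); column heights now [0 2 2 1 5 5 6], max=6
Test piece S rot3 at col 3 (width 2): heights before test = [0 2 2 1 5 5 6]; fits = False

Answer: no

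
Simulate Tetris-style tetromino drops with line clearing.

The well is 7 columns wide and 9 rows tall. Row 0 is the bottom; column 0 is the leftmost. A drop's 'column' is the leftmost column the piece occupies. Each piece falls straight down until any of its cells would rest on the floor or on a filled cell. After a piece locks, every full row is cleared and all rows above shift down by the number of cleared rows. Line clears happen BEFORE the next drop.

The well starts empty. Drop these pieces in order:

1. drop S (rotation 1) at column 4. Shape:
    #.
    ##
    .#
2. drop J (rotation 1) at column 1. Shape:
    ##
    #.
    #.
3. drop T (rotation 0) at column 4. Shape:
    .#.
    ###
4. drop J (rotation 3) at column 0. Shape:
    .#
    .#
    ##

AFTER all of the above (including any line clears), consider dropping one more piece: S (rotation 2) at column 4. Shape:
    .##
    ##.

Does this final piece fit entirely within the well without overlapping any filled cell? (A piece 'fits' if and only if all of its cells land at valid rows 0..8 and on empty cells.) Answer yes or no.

Drop 1: S rot1 at col 4 lands with bottom-row=0; cleared 0 line(s) (total 0); column heights now [0 0 0 0 3 2 0], max=3
Drop 2: J rot1 at col 1 lands with bottom-row=0; cleared 0 line(s) (total 0); column heights now [0 3 3 0 3 2 0], max=3
Drop 3: T rot0 at col 4 lands with bottom-row=3; cleared 0 line(s) (total 0); column heights now [0 3 3 0 4 5 4], max=5
Drop 4: J rot3 at col 0 lands with bottom-row=3; cleared 0 line(s) (total 0); column heights now [4 6 3 0 4 5 4], max=6
Test piece S rot2 at col 4 (width 3): heights before test = [4 6 3 0 4 5 4]; fits = True

Answer: yes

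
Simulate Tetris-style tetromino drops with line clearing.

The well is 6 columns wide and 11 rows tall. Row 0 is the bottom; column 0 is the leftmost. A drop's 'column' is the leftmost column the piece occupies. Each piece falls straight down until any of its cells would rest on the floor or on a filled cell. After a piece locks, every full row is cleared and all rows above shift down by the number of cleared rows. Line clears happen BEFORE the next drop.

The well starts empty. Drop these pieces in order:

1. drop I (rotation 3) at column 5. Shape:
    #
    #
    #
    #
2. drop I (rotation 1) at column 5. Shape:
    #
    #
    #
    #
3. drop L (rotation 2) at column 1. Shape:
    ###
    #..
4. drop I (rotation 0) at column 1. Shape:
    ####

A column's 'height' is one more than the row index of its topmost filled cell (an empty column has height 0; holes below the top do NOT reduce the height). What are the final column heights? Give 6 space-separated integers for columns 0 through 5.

Drop 1: I rot3 at col 5 lands with bottom-row=0; cleared 0 line(s) (total 0); column heights now [0 0 0 0 0 4], max=4
Drop 2: I rot1 at col 5 lands with bottom-row=4; cleared 0 line(s) (total 0); column heights now [0 0 0 0 0 8], max=8
Drop 3: L rot2 at col 1 lands with bottom-row=0; cleared 0 line(s) (total 0); column heights now [0 2 2 2 0 8], max=8
Drop 4: I rot0 at col 1 lands with bottom-row=2; cleared 0 line(s) (total 0); column heights now [0 3 3 3 3 8], max=8

Answer: 0 3 3 3 3 8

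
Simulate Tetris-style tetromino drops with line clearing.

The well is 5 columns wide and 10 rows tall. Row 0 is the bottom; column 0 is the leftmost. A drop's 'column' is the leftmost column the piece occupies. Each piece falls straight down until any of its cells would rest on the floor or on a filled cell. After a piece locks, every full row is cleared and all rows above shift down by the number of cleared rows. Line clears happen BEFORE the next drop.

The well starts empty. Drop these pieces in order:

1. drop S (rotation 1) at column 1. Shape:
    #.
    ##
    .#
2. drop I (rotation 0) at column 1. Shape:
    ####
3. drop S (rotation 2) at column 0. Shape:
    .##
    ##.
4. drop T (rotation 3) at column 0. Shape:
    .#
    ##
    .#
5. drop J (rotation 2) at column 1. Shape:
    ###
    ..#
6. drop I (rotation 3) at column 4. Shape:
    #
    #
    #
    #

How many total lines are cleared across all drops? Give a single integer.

Answer: 0

Derivation:
Drop 1: S rot1 at col 1 lands with bottom-row=0; cleared 0 line(s) (total 0); column heights now [0 3 2 0 0], max=3
Drop 2: I rot0 at col 1 lands with bottom-row=3; cleared 0 line(s) (total 0); column heights now [0 4 4 4 4], max=4
Drop 3: S rot2 at col 0 lands with bottom-row=4; cleared 0 line(s) (total 0); column heights now [5 6 6 4 4], max=6
Drop 4: T rot3 at col 0 lands with bottom-row=6; cleared 0 line(s) (total 0); column heights now [8 9 6 4 4], max=9
Drop 5: J rot2 at col 1 lands with bottom-row=8; cleared 0 line(s) (total 0); column heights now [8 10 10 10 4], max=10
Drop 6: I rot3 at col 4 lands with bottom-row=4; cleared 0 line(s) (total 0); column heights now [8 10 10 10 8], max=10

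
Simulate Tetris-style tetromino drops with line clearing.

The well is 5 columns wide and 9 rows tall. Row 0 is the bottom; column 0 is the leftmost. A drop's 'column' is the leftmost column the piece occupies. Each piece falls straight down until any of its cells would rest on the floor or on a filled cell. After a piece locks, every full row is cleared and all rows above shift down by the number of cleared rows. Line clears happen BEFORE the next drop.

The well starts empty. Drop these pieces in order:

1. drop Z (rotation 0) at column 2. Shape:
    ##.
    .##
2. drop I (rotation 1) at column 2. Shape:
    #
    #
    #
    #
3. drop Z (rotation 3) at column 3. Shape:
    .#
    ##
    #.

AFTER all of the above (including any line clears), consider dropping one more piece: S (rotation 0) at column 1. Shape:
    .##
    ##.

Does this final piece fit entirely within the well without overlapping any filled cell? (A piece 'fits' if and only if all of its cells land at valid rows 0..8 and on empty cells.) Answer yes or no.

Drop 1: Z rot0 at col 2 lands with bottom-row=0; cleared 0 line(s) (total 0); column heights now [0 0 2 2 1], max=2
Drop 2: I rot1 at col 2 lands with bottom-row=2; cleared 0 line(s) (total 0); column heights now [0 0 6 2 1], max=6
Drop 3: Z rot3 at col 3 lands with bottom-row=2; cleared 0 line(s) (total 0); column heights now [0 0 6 4 5], max=6
Test piece S rot0 at col 1 (width 3): heights before test = [0 0 6 4 5]; fits = True

Answer: yes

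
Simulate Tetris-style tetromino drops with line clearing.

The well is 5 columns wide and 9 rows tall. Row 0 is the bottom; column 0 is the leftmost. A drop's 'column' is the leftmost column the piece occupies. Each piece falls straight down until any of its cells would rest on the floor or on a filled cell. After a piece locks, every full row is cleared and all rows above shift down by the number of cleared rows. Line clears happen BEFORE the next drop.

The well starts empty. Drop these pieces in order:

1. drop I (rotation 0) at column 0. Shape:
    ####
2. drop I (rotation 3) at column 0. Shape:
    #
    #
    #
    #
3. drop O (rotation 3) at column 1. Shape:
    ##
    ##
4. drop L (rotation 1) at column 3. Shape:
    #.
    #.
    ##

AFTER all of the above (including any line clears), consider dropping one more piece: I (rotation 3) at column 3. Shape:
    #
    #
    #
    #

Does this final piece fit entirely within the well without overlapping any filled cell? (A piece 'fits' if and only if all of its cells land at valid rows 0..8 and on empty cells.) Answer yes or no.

Answer: yes

Derivation:
Drop 1: I rot0 at col 0 lands with bottom-row=0; cleared 0 line(s) (total 0); column heights now [1 1 1 1 0], max=1
Drop 2: I rot3 at col 0 lands with bottom-row=1; cleared 0 line(s) (total 0); column heights now [5 1 1 1 0], max=5
Drop 3: O rot3 at col 1 lands with bottom-row=1; cleared 0 line(s) (total 0); column heights now [5 3 3 1 0], max=5
Drop 4: L rot1 at col 3 lands with bottom-row=1; cleared 1 line(s) (total 1); column heights now [4 2 2 3 0], max=4
Test piece I rot3 at col 3 (width 1): heights before test = [4 2 2 3 0]; fits = True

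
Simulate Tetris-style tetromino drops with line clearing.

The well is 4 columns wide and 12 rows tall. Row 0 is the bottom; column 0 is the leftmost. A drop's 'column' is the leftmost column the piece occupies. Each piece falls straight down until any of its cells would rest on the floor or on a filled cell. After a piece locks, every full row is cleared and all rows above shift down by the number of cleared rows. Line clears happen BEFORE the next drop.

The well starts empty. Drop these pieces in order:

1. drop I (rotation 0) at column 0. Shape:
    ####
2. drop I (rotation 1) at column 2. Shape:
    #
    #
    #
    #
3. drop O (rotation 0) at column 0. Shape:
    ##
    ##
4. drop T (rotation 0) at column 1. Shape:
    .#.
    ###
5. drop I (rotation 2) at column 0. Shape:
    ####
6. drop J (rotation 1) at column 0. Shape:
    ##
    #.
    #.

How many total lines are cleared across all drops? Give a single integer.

Answer: 3

Derivation:
Drop 1: I rot0 at col 0 lands with bottom-row=0; cleared 1 line(s) (total 1); column heights now [0 0 0 0], max=0
Drop 2: I rot1 at col 2 lands with bottom-row=0; cleared 0 line(s) (total 1); column heights now [0 0 4 0], max=4
Drop 3: O rot0 at col 0 lands with bottom-row=0; cleared 0 line(s) (total 1); column heights now [2 2 4 0], max=4
Drop 4: T rot0 at col 1 lands with bottom-row=4; cleared 0 line(s) (total 1); column heights now [2 5 6 5], max=6
Drop 5: I rot2 at col 0 lands with bottom-row=6; cleared 1 line(s) (total 2); column heights now [2 5 6 5], max=6
Drop 6: J rot1 at col 0 lands with bottom-row=3; cleared 1 line(s) (total 3); column heights now [5 5 5 0], max=5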